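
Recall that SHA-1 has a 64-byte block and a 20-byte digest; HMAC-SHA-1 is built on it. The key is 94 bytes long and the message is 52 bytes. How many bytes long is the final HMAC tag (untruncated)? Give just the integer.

The tag is one SHA-1 digest: 20 bytes.

20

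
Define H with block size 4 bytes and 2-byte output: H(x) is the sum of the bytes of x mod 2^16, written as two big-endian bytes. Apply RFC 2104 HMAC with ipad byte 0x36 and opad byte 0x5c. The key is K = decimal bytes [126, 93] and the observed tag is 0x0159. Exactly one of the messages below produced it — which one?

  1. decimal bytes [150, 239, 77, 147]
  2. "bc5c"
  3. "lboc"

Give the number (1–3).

Key decimal bytes [126, 93] = 7e 5d is 2 bytes ≤ B = 4; zero-pad to 4 bytes: K' = 7e 5d 00 00.
K' ⊕ ipad = 48 6b 36 36; K' ⊕ opad = 22 01 5c 5c.
m1: inner = H(48 6b 36 36 96 ef 4d 93) = 03 84; tag = H(22 01 5c 5c 03 84) = 0162
m2: inner = H(48 6b 36 36 62 63 35 63) = 02 7c; tag = H(22 01 5c 5c 02 7c) = 0159 ← matches
m3: inner = H(48 6b 36 36 6c 62 6f 63) = 02 bf; tag = H(22 01 5c 5c 02 bf) = 019c

2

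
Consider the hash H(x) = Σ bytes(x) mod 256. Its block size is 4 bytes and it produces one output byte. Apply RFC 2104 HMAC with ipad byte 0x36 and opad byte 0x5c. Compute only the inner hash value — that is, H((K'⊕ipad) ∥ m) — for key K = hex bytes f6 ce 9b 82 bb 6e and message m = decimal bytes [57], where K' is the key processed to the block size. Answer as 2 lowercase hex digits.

Key hex bytes f6 ce 9b 82 bb 6e is 6 bytes > B = 4, so hash it first: H(key) = 0a, then zero-pad to 4 bytes: K' = 0a 00 00 00.
K' ⊕ ipad = 3c 36 36 36.
Inner input = 3c 36 36 36 ∥ 39.
Inner hash: sum = 60+54+54+54+57 = 279; mod 256 = 23 → 17.

17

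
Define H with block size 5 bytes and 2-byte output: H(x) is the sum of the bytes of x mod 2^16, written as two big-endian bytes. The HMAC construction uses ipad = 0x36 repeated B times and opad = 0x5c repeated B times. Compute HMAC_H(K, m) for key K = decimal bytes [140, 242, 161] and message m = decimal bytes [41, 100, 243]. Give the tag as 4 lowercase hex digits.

0338

Key decimal bytes [140, 242, 161] = 8c f2 a1 is 3 bytes ≤ B = 5; zero-pad to 5 bytes: K' = 8c f2 a1 00 00.
K' ⊕ ipad = ba c4 97 36 36.  K' ⊕ opad = d0 ae fd 5c 5c.
Inner input = (K'⊕ipad) ∥ m = ba c4 97 36 36 ∥ 29 64 f3.
Inner hash: sum = 186+196+151+54+54+41+100+243 = 1025 → 04 01.
Outer input = (K'⊕opad) ∥ inner = d0 ae fd 5c 5c ∥ 04 01.
Outer hash (tag): sum = 208+174+253+92+92+4+1 = 824 → 03 38.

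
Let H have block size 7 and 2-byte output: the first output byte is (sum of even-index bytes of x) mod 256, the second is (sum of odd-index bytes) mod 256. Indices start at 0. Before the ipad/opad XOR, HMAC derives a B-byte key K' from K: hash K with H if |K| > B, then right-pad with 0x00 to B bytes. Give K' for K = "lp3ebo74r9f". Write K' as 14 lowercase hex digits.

|K| = 11 > B = 7, so first hash the key.
H(K): even-index sum = 528 mod 256 = 16; odd-index sum = 433 mod 256 = 177 → 10 b1.
Zero-pad H(K) = 10 b1 to 7 bytes: K' = 10 b1 00 00 00 00 00.

10b10000000000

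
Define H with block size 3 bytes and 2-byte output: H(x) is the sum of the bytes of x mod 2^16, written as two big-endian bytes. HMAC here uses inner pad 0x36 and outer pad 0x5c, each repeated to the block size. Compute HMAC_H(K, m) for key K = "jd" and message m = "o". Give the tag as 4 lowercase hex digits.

Key "jd" = 6a 64 is 2 bytes ≤ B = 3; zero-pad to 3 bytes: K' = 6a 64 00.
K' ⊕ ipad = 5c 52 36.  K' ⊕ opad = 36 38 5c.
Inner input = (K'⊕ipad) ∥ m = 5c 52 36 ∥ 6f.
Inner hash: sum = 92+82+54+111 = 339 → 01 53.
Outer input = (K'⊕opad) ∥ inner = 36 38 5c ∥ 01 53.
Outer hash (tag): sum = 54+56+92+1+83 = 286 → 01 1e.

011e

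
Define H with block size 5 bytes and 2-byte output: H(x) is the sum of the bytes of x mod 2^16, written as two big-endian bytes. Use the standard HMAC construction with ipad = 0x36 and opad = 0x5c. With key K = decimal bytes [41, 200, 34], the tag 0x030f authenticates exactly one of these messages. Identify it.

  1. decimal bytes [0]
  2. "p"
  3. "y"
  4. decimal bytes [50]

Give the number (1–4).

Key decimal bytes [41, 200, 34] = 29 c8 22 is 3 bytes ≤ B = 5; zero-pad to 5 bytes: K' = 29 c8 22 00 00.
K' ⊕ ipad = 1f fe 14 36 36; K' ⊕ opad = 75 94 7e 5c 5c.
m1: inner = H(1f fe 14 36 36 00) = 01 9d; tag = H(75 94 7e 5c 5c 01 9d) = 02dd
m2: inner = H(1f fe 14 36 36 70) = 02 0d; tag = H(75 94 7e 5c 5c 02 0d) = 024e
m3: inner = H(1f fe 14 36 36 79) = 02 16; tag = H(75 94 7e 5c 5c 02 16) = 0257
m4: inner = H(1f fe 14 36 36 32) = 01 cf; tag = H(75 94 7e 5c 5c 01 cf) = 030f ← matches

4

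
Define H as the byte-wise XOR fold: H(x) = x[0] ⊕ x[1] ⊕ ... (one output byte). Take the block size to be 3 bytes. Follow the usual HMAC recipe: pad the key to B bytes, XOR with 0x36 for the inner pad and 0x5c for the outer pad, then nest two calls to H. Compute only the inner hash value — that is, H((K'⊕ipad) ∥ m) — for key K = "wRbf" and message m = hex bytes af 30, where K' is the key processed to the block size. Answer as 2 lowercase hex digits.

Key "wRbf" = 77 52 62 66 is 4 bytes > B = 3, so hash it first: H(key) = 21, then zero-pad to 3 bytes: K' = 21 00 00.
K' ⊕ ipad = 17 36 36.
Inner input = 17 36 36 ∥ af 30.
Inner hash: XOR 17⊕36⊕36⊕af⊕30 = 88.

88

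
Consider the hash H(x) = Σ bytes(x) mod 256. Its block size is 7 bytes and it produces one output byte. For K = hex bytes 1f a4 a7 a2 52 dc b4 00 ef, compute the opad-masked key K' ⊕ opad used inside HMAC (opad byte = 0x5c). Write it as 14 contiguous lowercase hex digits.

815c5c5c5c5c5c

Key hex bytes 1f a4 a7 a2 52 dc b4 00 ef is 9 bytes > B = 7, so hash it first: H(key) = dd, then zero-pad to 7 bytes: K' = dd 00 00 00 00 00 00.
XOR each byte with 0x5c: dd⊕5c=81, 00⊕5c=5c, 00⊕5c=5c, 00⊕5c=5c, 00⊕5c=5c, 00⊕5c=5c, 00⊕5c=5c.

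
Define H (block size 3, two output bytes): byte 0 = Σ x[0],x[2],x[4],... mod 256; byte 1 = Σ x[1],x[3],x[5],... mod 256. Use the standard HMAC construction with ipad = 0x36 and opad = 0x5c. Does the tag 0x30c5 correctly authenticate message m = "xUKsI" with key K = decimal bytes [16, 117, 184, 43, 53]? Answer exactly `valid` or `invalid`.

invalid

Key decimal bytes [16, 117, 184, 43, 53] = 10 75 b8 2b 35 is 5 bytes > B = 3, so hash it first: H(key) = fd a0, then zero-pad to 3 bytes: K' = fd a0 00.
K' ⊕ ipad = cb 96 36; K' ⊕ opad = a1 fc 5c.
Inner hash: even-index sum = 457 mod 256 = 201; odd-index sum = 418 mod 256 = 162 → c9 a2.
Outer hash (recomputed tag): even-index sum = 415 mod 256 = 159; odd-index sum = 453 mod 256 = 197 → 9f c5.
Recomputed tag = 9fc5; claimed = 30c5 → mismatch.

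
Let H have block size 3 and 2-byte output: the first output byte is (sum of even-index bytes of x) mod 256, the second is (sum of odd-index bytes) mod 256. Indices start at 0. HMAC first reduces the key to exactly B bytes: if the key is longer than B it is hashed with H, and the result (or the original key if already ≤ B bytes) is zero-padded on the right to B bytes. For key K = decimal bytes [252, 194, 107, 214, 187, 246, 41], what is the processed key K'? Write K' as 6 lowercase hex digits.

4b8e00

|K| = 7 > B = 3, so first hash the key.
H(K): even-index sum = 587 mod 256 = 75; odd-index sum = 654 mod 256 = 142 → 4b 8e.
Zero-pad H(K) = 4b 8e to 3 bytes: K' = 4b 8e 00.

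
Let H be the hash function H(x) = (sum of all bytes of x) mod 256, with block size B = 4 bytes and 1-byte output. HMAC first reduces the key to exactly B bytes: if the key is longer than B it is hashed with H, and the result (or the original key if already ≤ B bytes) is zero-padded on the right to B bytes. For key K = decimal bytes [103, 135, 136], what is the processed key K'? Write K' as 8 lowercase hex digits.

67878800

Key decimal bytes [103, 135, 136] = 67 87 88 is 3 bytes ≤ B = 4; zero-pad to 4 bytes: K' = 67 87 88 00.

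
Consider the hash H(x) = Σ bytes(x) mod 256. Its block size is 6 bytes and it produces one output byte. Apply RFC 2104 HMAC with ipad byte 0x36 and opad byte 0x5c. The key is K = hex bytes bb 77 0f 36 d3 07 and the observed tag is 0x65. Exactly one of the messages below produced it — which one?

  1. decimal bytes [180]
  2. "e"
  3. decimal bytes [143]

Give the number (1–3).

Key hex bytes bb 77 0f 36 d3 07 is exactly B = 6 bytes: K' = bb 77 0f 36 d3 07.
K' ⊕ ipad = 8d 41 39 00 e5 31; K' ⊕ opad = e7 2b 53 6a 8f 5b.
m1: inner = H(8d 41 39 00 e5 31 b4) = d1; tag = H(e7 2b 53 6a 8f 5b d1) = 8a
m2: inner = H(8d 41 39 00 e5 31 65) = 82; tag = H(e7 2b 53 6a 8f 5b 82) = 3b
m3: inner = H(8d 41 39 00 e5 31 8f) = ac; tag = H(e7 2b 53 6a 8f 5b ac) = 65 ← matches

3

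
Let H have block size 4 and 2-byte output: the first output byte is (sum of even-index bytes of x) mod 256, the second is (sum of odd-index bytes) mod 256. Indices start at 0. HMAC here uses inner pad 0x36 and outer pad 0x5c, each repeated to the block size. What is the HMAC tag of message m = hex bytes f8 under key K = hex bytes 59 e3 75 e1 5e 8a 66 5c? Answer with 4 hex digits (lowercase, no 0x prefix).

fc24

Key hex bytes 59 e3 75 e1 5e 8a 66 5c is 8 bytes > B = 4, so hash it first: H(key) = 92 aa, then zero-pad to 4 bytes: K' = 92 aa 00 00.
K' ⊕ ipad = a4 9c 36 36.  K' ⊕ opad = ce f6 5c 5c.
Inner input = (K'⊕ipad) ∥ m = a4 9c 36 36 ∥ f8.
Inner hash: even-index sum = 466 mod 256 = 210; odd-index sum = 210 mod 256 = 210 → d2 d2.
Outer input = (K'⊕opad) ∥ inner = ce f6 5c 5c ∥ d2 d2.
Outer hash (tag): even-index sum = 508 mod 256 = 252; odd-index sum = 548 mod 256 = 36 → fc 24.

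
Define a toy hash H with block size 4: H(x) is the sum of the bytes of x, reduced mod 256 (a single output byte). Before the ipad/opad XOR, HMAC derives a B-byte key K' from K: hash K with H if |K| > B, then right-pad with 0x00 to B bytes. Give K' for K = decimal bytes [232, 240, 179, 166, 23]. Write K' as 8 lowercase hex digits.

48000000

|K| = 5 > B = 4, so first hash the key.
H(K): sum = 232+240+179+166+23 = 840; mod 256 = 72 → 48.
Zero-pad H(K) = 48 to 4 bytes: K' = 48 00 00 00.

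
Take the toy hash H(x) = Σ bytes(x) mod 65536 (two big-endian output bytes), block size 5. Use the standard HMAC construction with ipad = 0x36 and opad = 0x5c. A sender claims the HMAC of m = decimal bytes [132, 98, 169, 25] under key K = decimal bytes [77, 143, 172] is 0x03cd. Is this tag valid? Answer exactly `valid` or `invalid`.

invalid

Key decimal bytes [77, 143, 172] = 4d 8f ac is 3 bytes ≤ B = 5; zero-pad to 5 bytes: K' = 4d 8f ac 00 00.
K' ⊕ ipad = 7b b9 9a 36 36; K' ⊕ opad = 11 d3 f0 5c 5c.
Inner hash: sum = 123+185+154+54+54+132+98+169+25 = 994 → 03 e2.
Outer hash (recomputed tag): sum = 17+211+240+92+92+3+226 = 881 → 03 71.
Recomputed tag = 0371; claimed = 03cd → mismatch.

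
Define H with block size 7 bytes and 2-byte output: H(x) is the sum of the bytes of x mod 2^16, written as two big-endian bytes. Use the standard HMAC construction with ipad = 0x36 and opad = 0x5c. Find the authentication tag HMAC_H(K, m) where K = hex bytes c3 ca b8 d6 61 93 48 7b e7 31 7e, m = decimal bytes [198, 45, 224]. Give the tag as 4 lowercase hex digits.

Key hex bytes c3 ca b8 d6 61 93 48 7b e7 31 7e is 11 bytes > B = 7, so hash it first: H(key) = 06 68, then zero-pad to 7 bytes: K' = 06 68 00 00 00 00 00.
K' ⊕ ipad = 30 5e 36 36 36 36 36.  K' ⊕ opad = 5a 34 5c 5c 5c 5c 5c.
Inner input = (K'⊕ipad) ∥ m = 30 5e 36 36 36 36 36 ∥ c6 2d e0.
Inner hash: sum = 48+94+54+54+54+54+54+198+45+224 = 879 → 03 6f.
Outer input = (K'⊕opad) ∥ inner = 5a 34 5c 5c 5c 5c 5c ∥ 03 6f.
Outer hash (tag): sum = 90+52+92+92+92+92+92+3+111 = 716 → 02 cc.

02cc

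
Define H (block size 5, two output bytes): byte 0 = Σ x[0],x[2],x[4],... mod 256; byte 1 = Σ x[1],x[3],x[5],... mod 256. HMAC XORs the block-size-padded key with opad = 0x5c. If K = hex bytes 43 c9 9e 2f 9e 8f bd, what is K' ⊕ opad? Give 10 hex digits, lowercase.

60db5c5c5c

Key hex bytes 43 c9 9e 2f 9e 8f bd is 7 bytes > B = 5, so hash it first: H(key) = 3c 87, then zero-pad to 5 bytes: K' = 3c 87 00 00 00.
XOR each byte with 0x5c: 3c⊕5c=60, 87⊕5c=db, 00⊕5c=5c, 00⊕5c=5c, 00⊕5c=5c.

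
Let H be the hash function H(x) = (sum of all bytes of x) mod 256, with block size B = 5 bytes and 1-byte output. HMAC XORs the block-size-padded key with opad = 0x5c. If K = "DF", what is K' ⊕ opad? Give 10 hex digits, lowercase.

Key "DF" = 44 46 is 2 bytes ≤ B = 5; zero-pad to 5 bytes: K' = 44 46 00 00 00.
XOR each byte with 0x5c: 44⊕5c=18, 46⊕5c=1a, 00⊕5c=5c, 00⊕5c=5c, 00⊕5c=5c.

181a5c5c5c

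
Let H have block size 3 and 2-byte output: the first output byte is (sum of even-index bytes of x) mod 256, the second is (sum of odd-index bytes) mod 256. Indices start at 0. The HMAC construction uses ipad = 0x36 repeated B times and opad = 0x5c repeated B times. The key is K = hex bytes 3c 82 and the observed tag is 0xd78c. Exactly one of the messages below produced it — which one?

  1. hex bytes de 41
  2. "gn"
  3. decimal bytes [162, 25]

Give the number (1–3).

Key hex bytes 3c 82 is 2 bytes ≤ B = 3; zero-pad to 3 bytes: K' = 3c 82 00.
K' ⊕ ipad = 0a b4 36; K' ⊕ opad = 60 de 5c.
m1: inner = H(0a b4 36 de 41) = 81 92; tag = H(60 de 5c 81 92) = 4e5f
m2: inner = H(0a b4 36 67 6e) = ae 1b; tag = H(60 de 5c ae 1b) = d78c ← matches
m3: inner = H(0a b4 36 a2 19) = 59 56; tag = H(60 de 5c 59 56) = 1237

2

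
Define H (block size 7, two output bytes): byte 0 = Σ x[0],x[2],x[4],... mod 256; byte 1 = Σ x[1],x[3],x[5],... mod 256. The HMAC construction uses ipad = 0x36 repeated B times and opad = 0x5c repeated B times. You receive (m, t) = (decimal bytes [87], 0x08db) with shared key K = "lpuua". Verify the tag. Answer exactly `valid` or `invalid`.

Key "lpuua" = 6c 70 75 75 61 is 5 bytes ≤ B = 7; zero-pad to 7 bytes: K' = 6c 70 75 75 61 00 00.
K' ⊕ ipad = 5a 46 43 43 57 36 36; K' ⊕ opad = 30 2c 29 29 3d 5c 5c.
Inner hash: even-index sum = 298 mod 256 = 42; odd-index sum = 278 mod 256 = 22 → 2a 16.
Outer hash (recomputed tag): even-index sum = 264 mod 256 = 8; odd-index sum = 219 mod 256 = 219 → 08 db.
Recomputed tag = 08db; claimed = 08db → match.

valid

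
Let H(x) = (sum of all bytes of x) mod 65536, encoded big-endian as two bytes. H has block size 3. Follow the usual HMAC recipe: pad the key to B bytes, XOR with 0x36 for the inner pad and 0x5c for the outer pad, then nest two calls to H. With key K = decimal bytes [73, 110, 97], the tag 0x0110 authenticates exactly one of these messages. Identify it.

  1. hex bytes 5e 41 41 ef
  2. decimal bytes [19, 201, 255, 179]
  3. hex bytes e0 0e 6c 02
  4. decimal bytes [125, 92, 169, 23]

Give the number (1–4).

Key decimal bytes [73, 110, 97] = 49 6e 61 is exactly B = 3 bytes: K' = 49 6e 61.
K' ⊕ ipad = 7f 58 57; K' ⊕ opad = 15 32 3d.
m1: inner = H(7f 58 57 5e 41 41 ef) = 02 fd; tag = H(15 32 3d 02 fd) = 0183
m2: inner = H(7f 58 57 13 c9 ff b3) = 03 bc; tag = H(15 32 3d 03 bc) = 0143
m3: inner = H(7f 58 57 e0 0e 6c 02) = 02 8a; tag = H(15 32 3d 02 8a) = 0110 ← matches
m4: inner = H(7f 58 57 7d 5c a9 17) = 02 c7; tag = H(15 32 3d 02 c7) = 014d

3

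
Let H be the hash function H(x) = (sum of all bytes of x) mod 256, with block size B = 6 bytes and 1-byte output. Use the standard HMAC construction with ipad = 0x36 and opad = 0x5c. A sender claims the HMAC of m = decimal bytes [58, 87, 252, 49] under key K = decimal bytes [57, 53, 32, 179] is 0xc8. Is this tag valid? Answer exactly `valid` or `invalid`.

Key decimal bytes [57, 53, 32, 179] = 39 35 20 b3 is 4 bytes ≤ B = 6; zero-pad to 6 bytes: K' = 39 35 20 b3 00 00.
K' ⊕ ipad = 0f 03 16 85 36 36; K' ⊕ opad = 65 69 7c ef 5c 5c.
Inner hash: sum = 15+3+22+133+54+54+58+87+252+49 = 727; mod 256 = 215 → d7.
Outer hash (recomputed tag): sum = 101+105+124+239+92+92+215 = 968; mod 256 = 200 → c8.
Recomputed tag = c8; claimed = c8 → match.

valid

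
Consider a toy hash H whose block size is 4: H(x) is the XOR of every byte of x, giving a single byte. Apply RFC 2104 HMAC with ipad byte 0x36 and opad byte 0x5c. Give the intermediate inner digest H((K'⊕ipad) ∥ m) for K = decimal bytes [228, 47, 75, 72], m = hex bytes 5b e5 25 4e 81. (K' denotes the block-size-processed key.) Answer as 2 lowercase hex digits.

9c

Key decimal bytes [228, 47, 75, 72] = e4 2f 4b 48 is exactly B = 4 bytes: K' = e4 2f 4b 48.
K' ⊕ ipad = d2 19 7d 7e.
Inner input = d2 19 7d 7e ∥ 5b e5 25 4e 81.
Inner hash: XOR d2⊕19⊕7d⊕7e⊕5b⊕e5⊕25⊕4e⊕81 = 9c.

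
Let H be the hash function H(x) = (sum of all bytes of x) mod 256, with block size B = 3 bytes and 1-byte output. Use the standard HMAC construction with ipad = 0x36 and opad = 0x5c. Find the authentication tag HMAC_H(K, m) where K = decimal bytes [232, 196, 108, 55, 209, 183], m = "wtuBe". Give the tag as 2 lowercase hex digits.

Key decimal bytes [232, 196, 108, 55, 209, 183] = e8 c4 6c 37 d1 b7 is 6 bytes > B = 3, so hash it first: H(key) = d7, then zero-pad to 3 bytes: K' = d7 00 00.
K' ⊕ ipad = e1 36 36.  K' ⊕ opad = 8b 5c 5c.
Inner input = (K'⊕ipad) ∥ m = e1 36 36 ∥ 77 74 75 42 65.
Inner hash: sum = 225+54+54+119+116+117+66+101 = 852; mod 256 = 84 → 54.
Outer input = (K'⊕opad) ∥ inner = 8b 5c 5c ∥ 54.
Outer hash (tag): sum = 139+92+92+84 = 407; mod 256 = 151 → 97.

97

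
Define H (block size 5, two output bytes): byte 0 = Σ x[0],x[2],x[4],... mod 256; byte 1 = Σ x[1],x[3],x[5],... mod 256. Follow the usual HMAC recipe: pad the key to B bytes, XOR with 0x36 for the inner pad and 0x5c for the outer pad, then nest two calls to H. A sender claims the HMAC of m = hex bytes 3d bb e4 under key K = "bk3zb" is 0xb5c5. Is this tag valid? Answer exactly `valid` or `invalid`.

valid

Key "bk3zb" = 62 6b 33 7a 62 is exactly B = 5 bytes: K' = 62 6b 33 7a 62.
K' ⊕ ipad = 54 5d 05 4c 54; K' ⊕ opad = 3e 37 6f 26 3e.
Inner hash: even-index sum = 360 mod 256 = 104; odd-index sum = 458 mod 256 = 202 → 68 ca.
Outer hash (recomputed tag): even-index sum = 437 mod 256 = 181; odd-index sum = 197 mod 256 = 197 → b5 c5.
Recomputed tag = b5c5; claimed = b5c5 → match.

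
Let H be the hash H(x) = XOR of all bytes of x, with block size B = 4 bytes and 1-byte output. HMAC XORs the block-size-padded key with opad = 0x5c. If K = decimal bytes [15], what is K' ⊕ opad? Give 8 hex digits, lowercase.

535c5c5c

Key decimal bytes [15] = 0f is 1 byte ≤ B = 4; zero-pad to 4 bytes: K' = 0f 00 00 00.
XOR each byte with 0x5c: 0f⊕5c=53, 00⊕5c=5c, 00⊕5c=5c, 00⊕5c=5c.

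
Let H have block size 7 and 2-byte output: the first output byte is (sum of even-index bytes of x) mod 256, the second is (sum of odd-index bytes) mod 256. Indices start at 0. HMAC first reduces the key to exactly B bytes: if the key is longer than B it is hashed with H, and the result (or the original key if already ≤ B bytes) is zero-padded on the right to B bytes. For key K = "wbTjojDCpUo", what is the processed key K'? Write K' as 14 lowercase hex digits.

|K| = 11 > B = 7, so first hash the key.
H(K): even-index sum = 605 mod 256 = 93; odd-index sum = 462 mod 256 = 206 → 5d ce.
Zero-pad H(K) = 5d ce to 7 bytes: K' = 5d ce 00 00 00 00 00.

5dce0000000000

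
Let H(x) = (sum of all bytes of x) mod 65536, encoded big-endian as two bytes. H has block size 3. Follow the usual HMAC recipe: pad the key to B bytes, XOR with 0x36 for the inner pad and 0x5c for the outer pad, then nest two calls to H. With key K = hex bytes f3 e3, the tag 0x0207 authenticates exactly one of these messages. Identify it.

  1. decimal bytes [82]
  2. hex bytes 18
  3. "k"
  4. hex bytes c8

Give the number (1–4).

3

Key hex bytes f3 e3 is 2 bytes ≤ B = 3; zero-pad to 3 bytes: K' = f3 e3 00.
K' ⊕ ipad = c5 d5 36; K' ⊕ opad = af bf 5c.
m1: inner = H(c5 d5 36 52) = 02 22; tag = H(af bf 5c 02 22) = 01ee
m2: inner = H(c5 d5 36 18) = 01 e8; tag = H(af bf 5c 01 e8) = 02b3
m3: inner = H(c5 d5 36 6b) = 02 3b; tag = H(af bf 5c 02 3b) = 0207 ← matches
m4: inner = H(c5 d5 36 c8) = 02 98; tag = H(af bf 5c 02 98) = 0264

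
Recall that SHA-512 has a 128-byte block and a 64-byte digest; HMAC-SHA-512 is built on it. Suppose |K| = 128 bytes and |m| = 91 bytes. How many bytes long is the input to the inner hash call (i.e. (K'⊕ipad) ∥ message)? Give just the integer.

219

Key is 128 ≤ 128 bytes, zero-padded: |K'| = 128.
Inner input = (K'⊕ipad) ∥ m → 128 + 91 = 219 bytes.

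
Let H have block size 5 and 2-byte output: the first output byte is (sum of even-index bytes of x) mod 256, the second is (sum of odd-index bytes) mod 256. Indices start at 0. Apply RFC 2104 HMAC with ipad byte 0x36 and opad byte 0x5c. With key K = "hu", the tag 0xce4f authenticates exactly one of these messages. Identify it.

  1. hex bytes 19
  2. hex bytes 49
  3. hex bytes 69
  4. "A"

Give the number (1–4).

Key "hu" = 68 75 is 2 bytes ≤ B = 5; zero-pad to 5 bytes: K' = 68 75 00 00 00.
K' ⊕ ipad = 5e 43 36 36 36; K' ⊕ opad = 34 29 5c 5c 5c.
m1: inner = H(5e 43 36 36 36 19) = ca 92; tag = H(34 29 5c 5c 5c ca 92) = 7e4f
m2: inner = H(5e 43 36 36 36 49) = ca c2; tag = H(34 29 5c 5c 5c ca c2) = ae4f
m3: inner = H(5e 43 36 36 36 69) = ca e2; tag = H(34 29 5c 5c 5c ca e2) = ce4f ← matches
m4: inner = H(5e 43 36 36 36 41) = ca ba; tag = H(34 29 5c 5c 5c ca ba) = a64f

3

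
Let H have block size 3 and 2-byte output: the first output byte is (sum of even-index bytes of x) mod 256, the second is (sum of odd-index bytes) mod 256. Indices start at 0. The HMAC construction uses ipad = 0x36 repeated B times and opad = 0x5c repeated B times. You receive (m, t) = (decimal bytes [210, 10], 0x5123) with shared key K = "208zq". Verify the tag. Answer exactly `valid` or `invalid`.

Key "208zq" = 32 30 38 7a 71 is 5 bytes > B = 3, so hash it first: H(key) = db aa, then zero-pad to 3 bytes: K' = db aa 00.
K' ⊕ ipad = ed 9c 36; K' ⊕ opad = 87 f6 5c.
Inner hash: even-index sum = 301 mod 256 = 45; odd-index sum = 366 mod 256 = 110 → 2d 6e.
Outer hash (recomputed tag): even-index sum = 337 mod 256 = 81; odd-index sum = 291 mod 256 = 35 → 51 23.
Recomputed tag = 5123; claimed = 5123 → match.

valid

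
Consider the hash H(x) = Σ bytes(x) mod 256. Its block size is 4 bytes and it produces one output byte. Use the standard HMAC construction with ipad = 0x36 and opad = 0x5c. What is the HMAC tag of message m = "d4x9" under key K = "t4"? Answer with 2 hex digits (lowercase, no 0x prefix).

41

Key "t4" = 74 34 is 2 bytes ≤ B = 4; zero-pad to 4 bytes: K' = 74 34 00 00.
K' ⊕ ipad = 42 02 36 36.  K' ⊕ opad = 28 68 5c 5c.
Inner input = (K'⊕ipad) ∥ m = 42 02 36 36 ∥ 64 34 78 39.
Inner hash: sum = 66+2+54+54+100+52+120+57 = 505; mod 256 = 249 → f9.
Outer input = (K'⊕opad) ∥ inner = 28 68 5c 5c ∥ f9.
Outer hash (tag): sum = 40+104+92+92+249 = 577; mod 256 = 65 → 41.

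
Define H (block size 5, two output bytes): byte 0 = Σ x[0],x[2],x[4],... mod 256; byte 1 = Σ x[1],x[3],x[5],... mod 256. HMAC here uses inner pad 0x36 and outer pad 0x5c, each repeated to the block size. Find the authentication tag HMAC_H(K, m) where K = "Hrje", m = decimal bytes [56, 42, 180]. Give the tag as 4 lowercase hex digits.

29a1

Key "Hrje" = 48 72 6a 65 is 4 bytes ≤ B = 5; zero-pad to 5 bytes: K' = 48 72 6a 65 00.
K' ⊕ ipad = 7e 44 5c 53 36.  K' ⊕ opad = 14 2e 36 39 5c.
Inner input = (K'⊕ipad) ∥ m = 7e 44 5c 53 36 ∥ 38 2a b4.
Inner hash: even-index sum = 314 mod 256 = 58; odd-index sum = 387 mod 256 = 131 → 3a 83.
Outer input = (K'⊕opad) ∥ inner = 14 2e 36 39 5c ∥ 3a 83.
Outer hash (tag): even-index sum = 297 mod 256 = 41; odd-index sum = 161 mod 256 = 161 → 29 a1.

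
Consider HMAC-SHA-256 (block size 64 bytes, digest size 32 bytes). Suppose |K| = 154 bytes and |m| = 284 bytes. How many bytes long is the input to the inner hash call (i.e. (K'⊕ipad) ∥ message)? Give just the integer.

Key is 154 > 64 bytes, so it is hashed to 32 bytes then zero-padded to 64: |K'| = 64.
Inner input = (K'⊕ipad) ∥ m → 64 + 284 = 348 bytes.

348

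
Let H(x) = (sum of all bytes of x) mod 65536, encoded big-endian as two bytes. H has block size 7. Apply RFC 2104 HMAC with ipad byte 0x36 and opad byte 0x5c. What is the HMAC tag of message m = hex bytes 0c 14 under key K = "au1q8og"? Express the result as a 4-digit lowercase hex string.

0293

Key "au1q8og" = 61 75 31 71 38 6f 67 is exactly B = 7 bytes: K' = 61 75 31 71 38 6f 67.
K' ⊕ ipad = 57 43 07 47 0e 59 51.  K' ⊕ opad = 3d 29 6d 2d 64 33 3b.
Inner input = (K'⊕ipad) ∥ m = 57 43 07 47 0e 59 51 ∥ 0c 14.
Inner hash: sum = 87+67+7+71+14+89+81+12+20 = 448 → 01 c0.
Outer input = (K'⊕opad) ∥ inner = 3d 29 6d 2d 64 33 3b ∥ 01 c0.
Outer hash (tag): sum = 61+41+109+45+100+51+59+1+192 = 659 → 02 93.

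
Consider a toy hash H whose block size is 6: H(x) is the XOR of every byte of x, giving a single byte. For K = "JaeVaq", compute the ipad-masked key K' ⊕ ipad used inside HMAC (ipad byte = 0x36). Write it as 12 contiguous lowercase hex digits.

7c5753605747

Key "JaeVaq" = 4a 61 65 56 61 71 is exactly B = 6 bytes: K' = 4a 61 65 56 61 71.
XOR each byte with 0x36: 4a⊕36=7c, 61⊕36=57, 65⊕36=53, 56⊕36=60, 61⊕36=57, 71⊕36=47.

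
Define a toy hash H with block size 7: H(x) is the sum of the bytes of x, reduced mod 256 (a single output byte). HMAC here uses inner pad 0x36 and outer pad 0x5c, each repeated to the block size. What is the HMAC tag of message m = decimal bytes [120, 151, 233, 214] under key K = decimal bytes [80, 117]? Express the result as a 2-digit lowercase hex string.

Key decimal bytes [80, 117] = 50 75 is 2 bytes ≤ B = 7; zero-pad to 7 bytes: K' = 50 75 00 00 00 00 00.
K' ⊕ ipad = 66 43 36 36 36 36 36.  K' ⊕ opad = 0c 29 5c 5c 5c 5c 5c.
Inner input = (K'⊕ipad) ∥ m = 66 43 36 36 36 36 36 ∥ 78 97 e9 d6.
Inner hash: sum = 102+67+54+54+54+54+54+120+151+233+214 = 1157; mod 256 = 133 → 85.
Outer input = (K'⊕opad) ∥ inner = 0c 29 5c 5c 5c 5c 5c ∥ 85.
Outer hash (tag): sum = 12+41+92+92+92+92+92+133 = 646; mod 256 = 134 → 86.

86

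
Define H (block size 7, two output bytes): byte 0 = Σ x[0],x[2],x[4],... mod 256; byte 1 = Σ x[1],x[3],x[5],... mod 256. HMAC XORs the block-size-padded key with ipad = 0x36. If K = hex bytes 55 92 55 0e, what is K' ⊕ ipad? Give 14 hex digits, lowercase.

Key hex bytes 55 92 55 0e is 4 bytes ≤ B = 7; zero-pad to 7 bytes: K' = 55 92 55 0e 00 00 00.
XOR each byte with 0x36: 55⊕36=63, 92⊕36=a4, 55⊕36=63, 0e⊕36=38, 00⊕36=36, 00⊕36=36, 00⊕36=36.

63a46338363636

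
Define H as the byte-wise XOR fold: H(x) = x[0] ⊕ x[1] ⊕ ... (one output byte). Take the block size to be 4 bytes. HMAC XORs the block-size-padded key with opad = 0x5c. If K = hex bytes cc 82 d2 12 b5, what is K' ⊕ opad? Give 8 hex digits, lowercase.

675c5c5c

Key hex bytes cc 82 d2 12 b5 is 5 bytes > B = 4, so hash it first: H(key) = 3b, then zero-pad to 4 bytes: K' = 3b 00 00 00.
XOR each byte with 0x5c: 3b⊕5c=67, 00⊕5c=5c, 00⊕5c=5c, 00⊕5c=5c.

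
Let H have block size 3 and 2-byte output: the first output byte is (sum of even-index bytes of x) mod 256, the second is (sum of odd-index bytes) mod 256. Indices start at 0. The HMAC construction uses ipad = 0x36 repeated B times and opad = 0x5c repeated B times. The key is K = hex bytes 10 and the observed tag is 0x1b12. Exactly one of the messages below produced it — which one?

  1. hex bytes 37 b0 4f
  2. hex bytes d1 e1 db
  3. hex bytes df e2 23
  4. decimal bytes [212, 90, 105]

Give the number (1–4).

Key hex bytes 10 is 1 byte ≤ B = 3; zero-pad to 3 bytes: K' = 10 00 00.
K' ⊕ ipad = 26 36 36; K' ⊕ opad = 4c 5c 5c.
m1: inner = H(26 36 36 37 b0 4f) = 0c bc; tag = H(4c 5c 5c 0c bc) = 6468
m2: inner = H(26 36 36 d1 e1 db) = 3d e2; tag = H(4c 5c 5c 3d e2) = 8a99
m3: inner = H(26 36 36 df e2 23) = 3e 38; tag = H(4c 5c 5c 3e 38) = e09a
m4: inner = H(26 36 36 d4 5a 69) = b6 73; tag = H(4c 5c 5c b6 73) = 1b12 ← matches

4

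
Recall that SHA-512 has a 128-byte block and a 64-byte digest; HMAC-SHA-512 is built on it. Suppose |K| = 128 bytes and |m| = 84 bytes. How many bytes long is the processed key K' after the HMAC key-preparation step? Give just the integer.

Key is 128 ≤ 128 bytes, zero-padded: |K'| = 128.

128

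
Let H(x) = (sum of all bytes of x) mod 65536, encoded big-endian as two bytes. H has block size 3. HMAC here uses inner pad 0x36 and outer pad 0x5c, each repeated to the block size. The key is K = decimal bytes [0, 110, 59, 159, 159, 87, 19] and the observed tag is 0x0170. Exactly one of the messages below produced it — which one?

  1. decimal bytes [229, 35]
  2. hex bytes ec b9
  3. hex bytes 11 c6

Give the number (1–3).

Key decimal bytes [0, 110, 59, 159, 159, 87, 19] = 00 6e 3b 9f 9f 57 13 is 7 bytes > B = 3, so hash it first: H(key) = 02 51, then zero-pad to 3 bytes: K' = 02 51 00.
K' ⊕ ipad = 34 67 36; K' ⊕ opad = 5e 0d 5c.
m1: inner = H(34 67 36 e5 23) = 01 d9; tag = H(5e 0d 5c 01 d9) = 01a1
m2: inner = H(34 67 36 ec b9) = 02 76; tag = H(5e 0d 5c 02 76) = 013f
m3: inner = H(34 67 36 11 c6) = 01 a8; tag = H(5e 0d 5c 01 a8) = 0170 ← matches

3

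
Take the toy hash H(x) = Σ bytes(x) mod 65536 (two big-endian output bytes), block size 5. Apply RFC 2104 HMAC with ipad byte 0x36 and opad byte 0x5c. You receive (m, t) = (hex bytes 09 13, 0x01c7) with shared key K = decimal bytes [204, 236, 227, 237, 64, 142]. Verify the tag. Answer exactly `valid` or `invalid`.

valid

Key decimal bytes [204, 236, 227, 237, 64, 142] = cc ec e3 ed 40 8e is 6 bytes > B = 5, so hash it first: H(key) = 04 56, then zero-pad to 5 bytes: K' = 04 56 00 00 00.
K' ⊕ ipad = 32 60 36 36 36; K' ⊕ opad = 58 0a 5c 5c 5c.
Inner hash: sum = 50+96+54+54+54+9+19 = 336 → 01 50.
Outer hash (recomputed tag): sum = 88+10+92+92+92+1+80 = 455 → 01 c7.
Recomputed tag = 01c7; claimed = 01c7 → match.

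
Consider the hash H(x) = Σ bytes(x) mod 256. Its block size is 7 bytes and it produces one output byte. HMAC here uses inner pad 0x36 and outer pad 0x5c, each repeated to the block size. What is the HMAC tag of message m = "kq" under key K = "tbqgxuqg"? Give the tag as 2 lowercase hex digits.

bc

Key "tbqgxuqg" = 74 62 71 67 78 75 71 67 is 8 bytes > B = 7, so hash it first: H(key) = 73, then zero-pad to 7 bytes: K' = 73 00 00 00 00 00 00.
K' ⊕ ipad = 45 36 36 36 36 36 36.  K' ⊕ opad = 2f 5c 5c 5c 5c 5c 5c.
Inner input = (K'⊕ipad) ∥ m = 45 36 36 36 36 36 36 ∥ 6b 71.
Inner hash: sum = 69+54+54+54+54+54+54+107+113 = 613; mod 256 = 101 → 65.
Outer input = (K'⊕opad) ∥ inner = 2f 5c 5c 5c 5c 5c 5c ∥ 65.
Outer hash (tag): sum = 47+92+92+92+92+92+92+101 = 700; mod 256 = 188 → bc.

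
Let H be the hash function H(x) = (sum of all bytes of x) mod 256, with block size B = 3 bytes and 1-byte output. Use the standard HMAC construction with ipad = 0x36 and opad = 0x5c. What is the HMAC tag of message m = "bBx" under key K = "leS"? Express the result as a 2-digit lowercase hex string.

Key "leS" = 6c 65 53 is exactly B = 3 bytes: K' = 6c 65 53.
K' ⊕ ipad = 5a 53 65.  K' ⊕ opad = 30 39 0f.
Inner input = (K'⊕ipad) ∥ m = 5a 53 65 ∥ 62 42 78.
Inner hash: sum = 90+83+101+98+66+120 = 558; mod 256 = 46 → 2e.
Outer input = (K'⊕opad) ∥ inner = 30 39 0f ∥ 2e.
Outer hash (tag): sum = 48+57+15+46 = 166 → a6.

a6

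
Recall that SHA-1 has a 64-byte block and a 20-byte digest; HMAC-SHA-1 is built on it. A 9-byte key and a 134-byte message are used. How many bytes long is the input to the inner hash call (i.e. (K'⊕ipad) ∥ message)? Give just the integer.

198

Key is 9 ≤ 64 bytes, zero-padded: |K'| = 64.
Inner input = (K'⊕ipad) ∥ m → 64 + 134 = 198 bytes.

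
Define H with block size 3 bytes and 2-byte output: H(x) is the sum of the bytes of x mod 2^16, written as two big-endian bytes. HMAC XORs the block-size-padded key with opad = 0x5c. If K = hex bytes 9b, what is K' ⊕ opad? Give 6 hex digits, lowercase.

c75c5c

Key hex bytes 9b is 1 byte ≤ B = 3; zero-pad to 3 bytes: K' = 9b 00 00.
XOR each byte with 0x5c: 9b⊕5c=c7, 00⊕5c=5c, 00⊕5c=5c.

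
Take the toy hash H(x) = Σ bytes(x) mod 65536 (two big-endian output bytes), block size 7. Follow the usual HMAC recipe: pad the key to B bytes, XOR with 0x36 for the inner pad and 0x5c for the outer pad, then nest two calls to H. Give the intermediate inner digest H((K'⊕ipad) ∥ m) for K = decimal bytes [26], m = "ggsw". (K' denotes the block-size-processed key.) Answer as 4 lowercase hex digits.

0328

Key decimal bytes [26] = 1a is 1 byte ≤ B = 7; zero-pad to 7 bytes: K' = 1a 00 00 00 00 00 00.
K' ⊕ ipad = 2c 36 36 36 36 36 36.
Inner input = 2c 36 36 36 36 36 36 ∥ 67 67 73 77.
Inner hash: sum = 44+54+54+54+54+54+54+103+103+115+119 = 808 → 03 28.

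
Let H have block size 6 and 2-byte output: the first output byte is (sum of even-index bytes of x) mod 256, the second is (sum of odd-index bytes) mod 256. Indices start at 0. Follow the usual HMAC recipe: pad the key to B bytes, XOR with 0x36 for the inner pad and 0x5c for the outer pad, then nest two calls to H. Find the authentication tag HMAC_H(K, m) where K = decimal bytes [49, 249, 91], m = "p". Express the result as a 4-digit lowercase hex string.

ea98

Key decimal bytes [49, 249, 91] = 31 f9 5b is 3 bytes ≤ B = 6; zero-pad to 6 bytes: K' = 31 f9 5b 00 00 00.
K' ⊕ ipad = 07 cf 6d 36 36 36.  K' ⊕ opad = 6d a5 07 5c 5c 5c.
Inner input = (K'⊕ipad) ∥ m = 07 cf 6d 36 36 36 ∥ 70.
Inner hash: even-index sum = 282 mod 256 = 26; odd-index sum = 315 mod 256 = 59 → 1a 3b.
Outer input = (K'⊕opad) ∥ inner = 6d a5 07 5c 5c 5c ∥ 1a 3b.
Outer hash (tag): even-index sum = 234 mod 256 = 234; odd-index sum = 408 mod 256 = 152 → ea 98.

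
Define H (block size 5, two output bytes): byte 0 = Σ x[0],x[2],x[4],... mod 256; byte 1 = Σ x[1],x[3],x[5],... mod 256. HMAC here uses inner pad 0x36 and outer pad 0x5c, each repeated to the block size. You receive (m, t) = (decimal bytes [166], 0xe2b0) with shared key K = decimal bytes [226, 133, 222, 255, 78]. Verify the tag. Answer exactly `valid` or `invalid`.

invalid

Key decimal bytes [226, 133, 222, 255, 78] = e2 85 de ff 4e is exactly B = 5 bytes: K' = e2 85 de ff 4e.
K' ⊕ ipad = d4 b3 e8 c9 78; K' ⊕ opad = be d9 82 a3 12.
Inner hash: even-index sum = 564 mod 256 = 52; odd-index sum = 546 mod 256 = 34 → 34 22.
Outer hash (recomputed tag): even-index sum = 372 mod 256 = 116; odd-index sum = 432 mod 256 = 176 → 74 b0.
Recomputed tag = 74b0; claimed = e2b0 → mismatch.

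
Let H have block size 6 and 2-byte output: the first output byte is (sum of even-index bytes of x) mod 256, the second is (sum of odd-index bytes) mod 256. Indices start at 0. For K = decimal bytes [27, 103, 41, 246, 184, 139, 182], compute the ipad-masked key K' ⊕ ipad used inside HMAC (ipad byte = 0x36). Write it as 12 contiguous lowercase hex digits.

Key decimal bytes [27, 103, 41, 246, 184, 139, 182] = 1b 67 29 f6 b8 8b b6 is 7 bytes > B = 6, so hash it first: H(key) = b2 e8, then zero-pad to 6 bytes: K' = b2 e8 00 00 00 00.
XOR each byte with 0x36: b2⊕36=84, e8⊕36=de, 00⊕36=36, 00⊕36=36, 00⊕36=36, 00⊕36=36.

84de36363636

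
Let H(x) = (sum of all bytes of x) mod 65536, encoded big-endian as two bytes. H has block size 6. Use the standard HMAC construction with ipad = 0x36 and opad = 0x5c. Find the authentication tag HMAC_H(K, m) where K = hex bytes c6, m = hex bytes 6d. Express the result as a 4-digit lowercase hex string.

Key hex bytes c6 is 1 byte ≤ B = 6; zero-pad to 6 bytes: K' = c6 00 00 00 00 00.
K' ⊕ ipad = f0 36 36 36 36 36.  K' ⊕ opad = 9a 5c 5c 5c 5c 5c.
Inner input = (K'⊕ipad) ∥ m = f0 36 36 36 36 36 ∥ 6d.
Inner hash: sum = 240+54+54+54+54+54+109 = 619 → 02 6b.
Outer input = (K'⊕opad) ∥ inner = 9a 5c 5c 5c 5c 5c ∥ 02 6b.
Outer hash (tag): sum = 154+92+92+92+92+92+2+107 = 723 → 02 d3.

02d3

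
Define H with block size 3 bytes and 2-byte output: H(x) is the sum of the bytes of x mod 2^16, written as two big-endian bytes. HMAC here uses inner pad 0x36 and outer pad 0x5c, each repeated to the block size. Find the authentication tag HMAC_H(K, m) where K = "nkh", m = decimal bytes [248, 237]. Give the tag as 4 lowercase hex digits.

Key "nkh" = 6e 6b 68 is exactly B = 3 bytes: K' = 6e 6b 68.
K' ⊕ ipad = 58 5d 5e.  K' ⊕ opad = 32 37 34.
Inner input = (K'⊕ipad) ∥ m = 58 5d 5e ∥ f8 ed.
Inner hash: sum = 88+93+94+248+237 = 760 → 02 f8.
Outer input = (K'⊕opad) ∥ inner = 32 37 34 ∥ 02 f8.
Outer hash (tag): sum = 50+55+52+2+248 = 407 → 01 97.

0197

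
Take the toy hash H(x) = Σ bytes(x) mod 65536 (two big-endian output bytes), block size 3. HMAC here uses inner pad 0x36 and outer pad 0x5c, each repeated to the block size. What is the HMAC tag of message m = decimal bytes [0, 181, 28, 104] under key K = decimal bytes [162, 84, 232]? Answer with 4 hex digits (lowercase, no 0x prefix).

Key decimal bytes [162, 84, 232] = a2 54 e8 is exactly B = 3 bytes: K' = a2 54 e8.
K' ⊕ ipad = 94 62 de.  K' ⊕ opad = fe 08 b4.
Inner input = (K'⊕ipad) ∥ m = 94 62 de ∥ 00 b5 1c 68.
Inner hash: sum = 148+98+222+0+181+28+104 = 781 → 03 0d.
Outer input = (K'⊕opad) ∥ inner = fe 08 b4 ∥ 03 0d.
Outer hash (tag): sum = 254+8+180+3+13 = 458 → 01 ca.

01ca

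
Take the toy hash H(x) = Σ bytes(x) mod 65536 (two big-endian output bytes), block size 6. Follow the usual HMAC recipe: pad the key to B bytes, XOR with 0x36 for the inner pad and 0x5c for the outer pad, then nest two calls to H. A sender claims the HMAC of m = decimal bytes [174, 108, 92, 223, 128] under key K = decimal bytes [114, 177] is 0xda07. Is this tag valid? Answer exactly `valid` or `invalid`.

Key decimal bytes [114, 177] = 72 b1 is 2 bytes ≤ B = 6; zero-pad to 6 bytes: K' = 72 b1 00 00 00 00.
K' ⊕ ipad = 44 87 36 36 36 36; K' ⊕ opad = 2e ed 5c 5c 5c 5c.
Inner hash: sum = 68+135+54+54+54+54+174+108+92+223+128 = 1144 → 04 78.
Outer hash (recomputed tag): sum = 46+237+92+92+92+92+4+120 = 775 → 03 07.
Recomputed tag = 0307; claimed = da07 → mismatch.

invalid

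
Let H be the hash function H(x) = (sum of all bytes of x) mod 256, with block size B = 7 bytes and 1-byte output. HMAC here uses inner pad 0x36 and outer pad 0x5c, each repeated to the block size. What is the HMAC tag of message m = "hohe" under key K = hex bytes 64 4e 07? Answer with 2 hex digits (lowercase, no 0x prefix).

Key hex bytes 64 4e 07 is 3 bytes ≤ B = 7; zero-pad to 7 bytes: K' = 64 4e 07 00 00 00 00.
K' ⊕ ipad = 52 78 31 36 36 36 36.  K' ⊕ opad = 38 12 5b 5c 5c 5c 5c.
Inner input = (K'⊕ipad) ∥ m = 52 78 31 36 36 36 36 ∥ 68 6f 68 65.
Inner hash: sum = 82+120+49+54+54+54+54+104+111+104+101 = 887; mod 256 = 119 → 77.
Outer input = (K'⊕opad) ∥ inner = 38 12 5b 5c 5c 5c 5c ∥ 77.
Outer hash (tag): sum = 56+18+91+92+92+92+92+119 = 652; mod 256 = 140 → 8c.

8c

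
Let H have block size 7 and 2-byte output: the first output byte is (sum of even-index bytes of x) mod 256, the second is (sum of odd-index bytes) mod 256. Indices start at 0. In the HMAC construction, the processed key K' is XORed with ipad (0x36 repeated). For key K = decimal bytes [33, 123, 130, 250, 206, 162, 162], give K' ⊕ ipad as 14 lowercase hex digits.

174db4ccf89494

Key decimal bytes [33, 123, 130, 250, 206, 162, 162] = 21 7b 82 fa ce a2 a2 is exactly B = 7 bytes: K' = 21 7b 82 fa ce a2 a2.
XOR each byte with 0x36: 21⊕36=17, 7b⊕36=4d, 82⊕36=b4, fa⊕36=cc, ce⊕36=f8, a2⊕36=94, a2⊕36=94.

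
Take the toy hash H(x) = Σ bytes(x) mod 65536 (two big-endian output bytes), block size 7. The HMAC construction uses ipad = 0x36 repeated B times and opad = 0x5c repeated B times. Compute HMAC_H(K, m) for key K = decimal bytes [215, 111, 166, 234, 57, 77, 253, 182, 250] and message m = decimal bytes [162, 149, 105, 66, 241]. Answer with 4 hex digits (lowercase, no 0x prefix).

02cf

Key decimal bytes [215, 111, 166, 234, 57, 77, 253, 182, 250] = d7 6f a6 ea 39 4d fd b6 fa is 9 bytes > B = 7, so hash it first: H(key) = 06 09, then zero-pad to 7 bytes: K' = 06 09 00 00 00 00 00.
K' ⊕ ipad = 30 3f 36 36 36 36 36.  K' ⊕ opad = 5a 55 5c 5c 5c 5c 5c.
Inner input = (K'⊕ipad) ∥ m = 30 3f 36 36 36 36 36 ∥ a2 95 69 42 f1.
Inner hash: sum = 48+63+54+54+54+54+54+162+149+105+66+241 = 1104 → 04 50.
Outer input = (K'⊕opad) ∥ inner = 5a 55 5c 5c 5c 5c 5c ∥ 04 50.
Outer hash (tag): sum = 90+85+92+92+92+92+92+4+80 = 719 → 02 cf.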